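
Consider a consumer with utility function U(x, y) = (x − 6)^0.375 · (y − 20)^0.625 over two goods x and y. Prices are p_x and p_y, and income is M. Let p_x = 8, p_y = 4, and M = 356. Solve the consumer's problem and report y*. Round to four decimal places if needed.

Let x' = x−6, y' = y−20. MRS = (3/5)·y'/x' = p_x/p_y.
Substituting into the budget: x* = 6 + 0.375·(M − 6·p_x − 20·p_y)/p_x, and y* = 20 + 0.625·(…)/p_y.
Discretionary income = 356 − 6·8 − 20·4 = 228; y* = 20 + 0.625·228/4 = 55.625.

y* = 55.625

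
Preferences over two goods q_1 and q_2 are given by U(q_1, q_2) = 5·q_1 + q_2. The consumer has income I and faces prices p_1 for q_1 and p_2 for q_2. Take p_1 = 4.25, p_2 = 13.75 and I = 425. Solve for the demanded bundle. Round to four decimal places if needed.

q_1* = 100, q_2* = 0

Linear utility — the consumer picks whichever good has higher MU/price: 5/4.25 = 1.1765 vs 1/13.75 = 0.0727.
q_1 gives more utility per dollar, so spend all income on q_1: q_1* = I/p_1, q_2* = 0.
Numerically: q_1* = 100, q_2* = 0.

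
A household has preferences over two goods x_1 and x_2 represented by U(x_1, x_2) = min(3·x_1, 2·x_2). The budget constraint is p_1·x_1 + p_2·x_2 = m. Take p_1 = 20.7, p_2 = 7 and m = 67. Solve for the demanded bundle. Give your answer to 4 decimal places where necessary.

With perfect complements, no substitution: consume in ratio x_1:x_2 = 2:3.
Budget: p_1·x_1 + p_2·(3/2)·x_1 = m, so (2·p_1 + 3·p_2)·x_1 = 2·m.
Demand: x_1*(p_1,p_2,m) = 2·m/(2·p_1 + 3·p_2), x_2* = 3·m/(2·p_1 + 3·p_2).
Here 2·20.7 + 3·7 = 62.4, giving x_1* = 2.1474 and x_2* = 3.2212.

x_1* = 2.1474, x_2* = 3.2212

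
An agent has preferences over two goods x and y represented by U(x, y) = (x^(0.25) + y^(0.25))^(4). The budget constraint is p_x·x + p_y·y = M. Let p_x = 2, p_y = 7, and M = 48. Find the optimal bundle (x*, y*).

x* = 14.4697, y* = 2.7229

Numerically y/x = 0.188181, so x* = 48/(2 + 7·0.188181) = 14.4697 and y* = 0.188181·14.4697 = 2.7229.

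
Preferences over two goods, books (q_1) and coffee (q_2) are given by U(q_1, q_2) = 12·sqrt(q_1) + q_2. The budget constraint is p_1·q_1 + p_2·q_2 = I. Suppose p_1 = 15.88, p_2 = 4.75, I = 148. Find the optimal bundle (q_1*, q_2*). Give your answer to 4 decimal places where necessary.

q_1* = 3.221, q_2* = 20.3896

Thus q_1* = (6·p_2/p_1)² — independent of I — with the rest of income spent on q_2.
Plugging in: q_1* = (6·4.75/15.88)² = 3.221, q_2* = 20.3896.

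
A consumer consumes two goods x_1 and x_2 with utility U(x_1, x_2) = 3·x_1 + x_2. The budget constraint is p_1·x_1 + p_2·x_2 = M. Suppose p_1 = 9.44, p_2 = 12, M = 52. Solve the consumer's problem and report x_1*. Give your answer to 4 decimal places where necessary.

x_1* = 5.5085

Perfect substitutes: compare marginal utility per dollar. 3/p_1 vs 1/p_2 → 0.3178 vs 0.0833.
x_1 gives more utility per dollar, so spend all income on x_1: x_1* = M/p_1, x_2* = 0.
Numerically: x_1* = 5.5085, x_2* = 0.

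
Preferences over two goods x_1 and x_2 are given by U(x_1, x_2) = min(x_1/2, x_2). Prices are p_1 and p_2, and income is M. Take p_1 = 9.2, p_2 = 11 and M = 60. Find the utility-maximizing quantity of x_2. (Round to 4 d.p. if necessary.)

Demand: x_1*(p_1,p_2,M) = 2·M/(2·p_1 + p_2), x_2* = M/(2·p_1 + p_2).
Here 2·9.2 + 11 = 29.4, giving x_2* = 2.0408.

x_2* = 2.0408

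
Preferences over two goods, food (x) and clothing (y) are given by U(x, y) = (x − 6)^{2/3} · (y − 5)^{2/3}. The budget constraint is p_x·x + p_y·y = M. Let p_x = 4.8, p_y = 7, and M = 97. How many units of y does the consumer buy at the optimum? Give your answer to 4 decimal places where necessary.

y* = 7.3714

Discretionary income = 97 − 6·4.8 − 5·7 = 33.2; y* = 5 + 0.5·33.2/7 = 7.3714.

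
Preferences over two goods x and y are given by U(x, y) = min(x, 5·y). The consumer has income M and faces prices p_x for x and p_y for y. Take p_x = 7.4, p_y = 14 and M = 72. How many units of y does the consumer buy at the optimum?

Leontief preferences: the optimum is at the kink where x/5 = y/1, i.e. y = (1/5)·x.
Budget: p_x·x + p_y·(1/5)·x = M, so (5·p_x + p_y)·x = 5·M.
Demand: x*(p_x,p_y,M) = 5·M/(5·p_x + p_y), y* = M/(5·p_x + p_y).
Here 5·7.4 + 14 = 51, giving y* = 1.4118.

y* = 1.4118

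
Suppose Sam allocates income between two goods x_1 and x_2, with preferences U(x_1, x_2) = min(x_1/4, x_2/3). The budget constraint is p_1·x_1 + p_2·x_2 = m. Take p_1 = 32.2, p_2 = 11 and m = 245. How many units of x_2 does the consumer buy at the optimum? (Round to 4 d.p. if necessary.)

x_2* = 4.5426

Demand: x_1*(p_1,p_2,m) = 4·m/(4·p_1 + 3·p_2), x_2* = 3·m/(4·p_1 + 3·p_2).
Here 4·32.2 + 3·11 = 161.8, giving x_2* = 4.5426.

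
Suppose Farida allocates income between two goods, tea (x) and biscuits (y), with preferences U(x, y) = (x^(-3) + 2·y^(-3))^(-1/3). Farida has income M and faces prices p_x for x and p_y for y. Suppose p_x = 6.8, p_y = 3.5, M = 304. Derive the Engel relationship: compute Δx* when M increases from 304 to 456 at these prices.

MRS = MU_x/MU_y = (1/2)·(y/x)^(4). Set equal to p_x/p_y.
Hence y/x = (2·p_x/p_y)^(1/(4)), i.e. raised to the 0.25 power.
With the ratio pinned down, the budget gives x* = M/(p_x + p_y·(y/x)) and y* = (y/x)·x*.
Numerically y/x = 1.404002, so x* = 304/(6.8 + 3.5·1.404002) = 25.9518.
At M' = 456: x* = 38.9278. Change: 38.9278 − 25.9518 = 12.9759.

Δx* = 12.9759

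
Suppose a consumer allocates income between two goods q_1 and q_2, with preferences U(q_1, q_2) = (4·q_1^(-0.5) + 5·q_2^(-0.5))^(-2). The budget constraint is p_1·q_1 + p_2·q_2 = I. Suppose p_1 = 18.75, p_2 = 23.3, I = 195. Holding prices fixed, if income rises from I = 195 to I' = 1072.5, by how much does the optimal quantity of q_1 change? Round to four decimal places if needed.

Δq_1* = 20.8227

From the CES first-order condition, (4/5)·(q_2/q_1)^(1.5) = p_1/p_2.
Solve for the ratio: q_2/q_1 = [(5/4)·p_1/p_2]^(2/3).
With the ratio pinned down, the budget gives q_1* = I/(p_1 + p_2·(q_2/q_1)) and q_2* = (q_2/q_1)·q_1*.
Numerically q_2/q_1 = 1.00393, so q_1* = 195/(18.75 + 23.3·1.00393) = 4.6273.
At I' = 1072.5: q_1* = 25.4499. Change: 25.4499 − 4.6273 = 20.8227.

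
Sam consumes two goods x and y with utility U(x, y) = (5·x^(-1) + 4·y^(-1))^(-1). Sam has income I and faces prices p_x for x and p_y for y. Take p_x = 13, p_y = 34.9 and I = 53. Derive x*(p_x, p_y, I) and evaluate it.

x* = 1.6536

Substitute y = (y/x)·x into the budget: x* = I/(p_x + p_y·(y/x)).
Numerically y/x = 0.545889, so x* = 53/(13 + 34.9·0.545889) = 1.6536.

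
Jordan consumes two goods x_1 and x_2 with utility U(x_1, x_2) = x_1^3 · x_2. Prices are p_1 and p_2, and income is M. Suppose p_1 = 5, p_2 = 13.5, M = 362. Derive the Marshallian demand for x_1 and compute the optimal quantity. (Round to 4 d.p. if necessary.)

MU_x_1/MU_x_2 = (3·x_2)/(x_1); tangency sets this equal to p_1/p_2.
Rearranging, p_2·x_2 = (1/3)·p_1·x_1. Substituting into the budget gives p_1·x_1·(1 + (1/3)) = M.
Demand: x_1*(p_1,p_2,M) = 0.75·M/p_1 and x_2* = 0.25·M/p_2.
At p_1=5, p_2=13.5, M=362: x_1* = 0.75·362/5 = 54.3.

x_1* = 54.3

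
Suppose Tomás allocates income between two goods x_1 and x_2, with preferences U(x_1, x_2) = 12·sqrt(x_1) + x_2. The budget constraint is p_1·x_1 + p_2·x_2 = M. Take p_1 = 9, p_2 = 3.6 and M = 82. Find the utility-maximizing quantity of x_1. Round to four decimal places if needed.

MU_x_1 = 6/√x_1, MU_x_2 = 1. Tangency: 6/√x_1 = p_1/p_2.
Thus x_1* = (6·p_2/p_1)² — independent of M — with the rest of income spent on x_2.
Plugging in: x_1* = (6·3.6/9)² = 5.76.

x_1* = 5.76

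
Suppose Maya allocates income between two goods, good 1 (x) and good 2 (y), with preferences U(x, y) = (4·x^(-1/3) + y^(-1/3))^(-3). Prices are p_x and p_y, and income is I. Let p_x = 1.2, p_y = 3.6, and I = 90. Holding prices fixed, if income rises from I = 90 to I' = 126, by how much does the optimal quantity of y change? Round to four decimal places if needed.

With the ratio pinned down, the budget gives x* = I/(p_x + p_y·(y/x)) and y* = (y/x)·x*.
Numerically y/x = 0.155101, so x* = 90/(1.2 + 3.6·0.155101) = 51.184 and y* = 0.155101·51.184 = 7.9387.
At I' = 126: y* = 11.1141. Change: 11.1141 − 7.9387 = 3.1755.

Δy* = 3.1755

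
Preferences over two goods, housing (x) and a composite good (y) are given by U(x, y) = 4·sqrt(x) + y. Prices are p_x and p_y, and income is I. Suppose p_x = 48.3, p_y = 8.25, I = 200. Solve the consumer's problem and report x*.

x* = 0.1167

Set MRS = p_x/p_y: 2·x^(−1/2) = p_x/p_y.
Solve: √x = 2·p_y/p_x, so x*(p_x,p_y) = (2·p_y/p_x)², and y* = (I − p_x·x*)/p_y.
Plugging in: x* = (2·8.25/48.3)² = 0.1167.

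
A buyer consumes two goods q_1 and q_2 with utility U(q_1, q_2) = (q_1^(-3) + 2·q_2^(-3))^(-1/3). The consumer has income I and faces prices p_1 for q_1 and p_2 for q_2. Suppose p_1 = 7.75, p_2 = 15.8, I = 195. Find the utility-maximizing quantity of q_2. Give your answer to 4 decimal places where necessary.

MRS = MU_q_1/MU_q_2 = (1/2)·(q_2/q_1)^(4). Set equal to p_1/p_2.
Solve for the ratio: q_2/q_1 = [2·p_1/p_2]^(0.25).
Substitute q_2 = (q_2/q_1)·q_1 into the budget: q_1* = I/(p_1 + p_2·(q_2/q_1)).
Numerically q_2/q_1 = 0.995219, so q_1* = 195/(7.75 + 15.8·0.995219) = 8.3069 and q_2* = 0.995219·8.3069 = 8.2672.

q_2* = 8.2672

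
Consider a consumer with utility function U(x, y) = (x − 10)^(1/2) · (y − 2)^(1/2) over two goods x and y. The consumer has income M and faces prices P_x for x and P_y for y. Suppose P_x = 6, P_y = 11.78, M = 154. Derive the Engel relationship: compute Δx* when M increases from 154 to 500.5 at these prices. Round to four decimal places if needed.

Δx* = 28.875

Let x' = x−10, y' = y−2. MRS = y'/x' = P_x/P_y.
After buying the subsistence bundle (10, 2), a share 0.5 of the remaining income goes to x: x* = 10 + 0.5·(M − 10P_x − 2P_y)/P_x.
Discretionary income = 154 − 10·6 − 2·11.78 = 70.44; x* = 10 + 0.5·70.44/6 = 15.87.
At M' = 500.5: x* = 44.745. Change: 44.745 − 15.87 = 28.875.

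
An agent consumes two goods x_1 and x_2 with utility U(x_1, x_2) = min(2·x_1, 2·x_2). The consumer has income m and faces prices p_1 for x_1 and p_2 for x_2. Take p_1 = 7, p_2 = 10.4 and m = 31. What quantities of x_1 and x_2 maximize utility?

Leontief preferences: the optimum is at the kink where x_1/2 = x_2/2, i.e. x_2 = x_1.
Budget: p_1·x_1 + p_2·x_1 = m, so (2·p_1 + 2·p_2)·x_1 = 2·m.
Demand: x_1*(p_1,p_2,m) = 2·m/(2·p_1 + 2·p_2), x_2* = 2·m/(2·p_1 + 2·p_2).
Here 2·7 + 2·10.4 = 34.8, giving x_1* = 1.7816 and x_2* = 1.7816.

x_1* = 1.7816, x_2* = 1.7816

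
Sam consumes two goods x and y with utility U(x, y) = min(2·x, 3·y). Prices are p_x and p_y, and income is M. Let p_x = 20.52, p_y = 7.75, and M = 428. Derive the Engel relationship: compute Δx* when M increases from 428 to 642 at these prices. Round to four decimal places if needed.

With perfect complements, no substitution: consume in ratio x:y = 3:2.
Budget: p_x·x + p_y·(2/3)·x = M, so (3·p_x + 2·p_y)·x = 3·M.
Demand: x*(p_x,p_y,M) = 3·M/(3·p_x + 2·p_y), y* = 2·M/(3·p_x + 2·p_y).
Here 3·20.52 + 2·7.75 = 77.06, giving x* = 16.6623.
At M' = 642: x* = 24.9935. Change: 24.9935 − 16.6623 = 8.3312.

Δx* = 8.3312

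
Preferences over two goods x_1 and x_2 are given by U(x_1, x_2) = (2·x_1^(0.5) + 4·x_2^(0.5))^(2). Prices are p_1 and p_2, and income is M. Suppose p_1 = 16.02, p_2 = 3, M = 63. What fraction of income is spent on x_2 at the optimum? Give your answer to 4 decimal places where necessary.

MU_x_1 ∝ 2·x_1^(-0.5), MU_x_2 ∝ 4·x_2^(-0.5), so MRS = (1/2)·(x_2/x_1)^(0.5) = p_1/p_2.
Solve for the ratio: x_2/x_1 = [2·p_1/p_2]^(2).
Substitute x_2 = (x_2/x_1)·x_1 into the budget: x_1* = M/(p_1 + p_2·(x_2/x_1)).
Numerically x_2/x_1 = 114.0624, so x_1* = 63/(16.02 + 3·114.0624) = 0.1759 and x_2* = 114.0624·0.1759 = 20.0608.
Expenditure on x_2: 3·20.0608 = 60.1825; share = 0.9553.

share on x_2 = 0.9553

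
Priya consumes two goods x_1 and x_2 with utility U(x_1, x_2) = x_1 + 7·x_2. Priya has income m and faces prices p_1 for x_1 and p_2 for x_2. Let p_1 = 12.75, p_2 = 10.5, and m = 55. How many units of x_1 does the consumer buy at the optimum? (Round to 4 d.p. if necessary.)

x_1* = 0

Perfect substitutes: compare marginal utility per dollar. 1/p_1 vs 7/p_2 → 0.0784 vs 0.6667.
x_2 gives more utility per dollar, so spend all income on x_2: x_2* = m/p_2, x_1* = 0.
Numerically: x_1* = 0, x_2* = 5.2381.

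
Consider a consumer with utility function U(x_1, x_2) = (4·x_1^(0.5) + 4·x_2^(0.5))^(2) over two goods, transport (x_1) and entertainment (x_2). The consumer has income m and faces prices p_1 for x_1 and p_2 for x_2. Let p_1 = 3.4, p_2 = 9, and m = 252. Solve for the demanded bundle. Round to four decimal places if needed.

x_1* = 53.7951, x_2* = 7.6774

With the ratio pinned down, the budget gives x_1* = m/(p_1 + p_2·(x_2/x_1)) and x_2* = (x_2/x_1)·x_1*.
Numerically x_2/x_1 = 0.142716, so x_1* = 252/(3.4 + 9·0.142716) = 53.7951 and x_2* = 0.142716·53.7951 = 7.6774.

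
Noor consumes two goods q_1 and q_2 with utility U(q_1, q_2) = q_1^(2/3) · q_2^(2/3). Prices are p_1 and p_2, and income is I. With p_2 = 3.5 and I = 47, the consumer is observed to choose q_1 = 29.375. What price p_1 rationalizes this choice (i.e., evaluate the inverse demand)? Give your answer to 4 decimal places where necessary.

MU_q_1/MU_q_2 = (2/3·q_2)/(2/3·q_1); tangency sets this equal to p_1/p_2.
So 2/3·p_2·q_2 = 2/3·p_1·q_1; combined with the budget, a share 0.5 of income goes to q_1.
Demand: q_1*(p_1,p_2,I) = 0.5·I/p_1 and q_2* = 0.5·I/p_2.
Set q_1* = 29.375 in the demand function and solve for p_1: p_1 = 0.8.

p_1 = 0.8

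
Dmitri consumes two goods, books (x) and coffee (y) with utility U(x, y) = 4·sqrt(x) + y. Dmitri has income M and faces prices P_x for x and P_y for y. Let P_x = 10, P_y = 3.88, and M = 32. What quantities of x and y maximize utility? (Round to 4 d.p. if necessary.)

x* = 0.6022, y* = 6.6954

Thus x* = (2·P_y/P_x)² — independent of M — with the rest of income spent on y.
Plugging in: x* = (2·3.88/10)² = 0.6022, y* = 6.6954.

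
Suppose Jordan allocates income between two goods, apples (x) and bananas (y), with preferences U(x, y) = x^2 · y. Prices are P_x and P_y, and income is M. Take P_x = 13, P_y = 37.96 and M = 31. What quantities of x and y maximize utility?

x* = 1.5897, y* = 0.2722

The MRS is 2·y/x. Set MRS = P_x/P_y.
So 2·P_y·y = P_x·x; combined with the budget, a share 2/3 of income goes to x.
Demand: x*(P_x,P_y,M) = 2/3·M/P_x and y* = 1/3·M/P_y.
At P_x=13, P_y=37.96, M=31: x* = 2/3·31/13 = 1.5897, y* = 0.2722.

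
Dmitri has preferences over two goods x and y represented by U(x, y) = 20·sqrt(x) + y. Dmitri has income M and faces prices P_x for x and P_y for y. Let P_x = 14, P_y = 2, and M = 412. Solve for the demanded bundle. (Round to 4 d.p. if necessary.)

Set MRS = P_x/P_y: 10·x^(−1/2) = P_x/P_y.
Solve: √x = 10·P_y/P_x, so x*(P_x,P_y) = (10·P_y/P_x)², and y* = (M − P_x·x*)/P_y.
Plugging in: x* = (10·2/14)² = 2.0408, y* = 191.7143.

x* = 2.0408, y* = 191.7143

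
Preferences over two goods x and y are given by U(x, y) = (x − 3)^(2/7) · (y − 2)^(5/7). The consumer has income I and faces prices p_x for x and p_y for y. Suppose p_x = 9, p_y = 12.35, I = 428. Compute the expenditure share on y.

share on y = 0.6857

This is Cobb-Douglas in (x−3, y−2): tangency gives 2/7·p_y·(y−2) = 5/7·p_x·(x−3).
After buying the subsistence bundle (3, 2), a share 2/7 of the remaining income goes to x: x* = 3 + 2/7·(I − 3p_x − 2p_y)/p_x.
Discretionary income = 428 − 3·9 − 2·12.35 = 376.3; x* = 3 + 2/7·376.3/9 = 14.946; y* = 2 + 5/7·376.3/12.35 = 23.764.
Expenditure on y: 12.35·23.764 = 293.4857; share = 0.6857.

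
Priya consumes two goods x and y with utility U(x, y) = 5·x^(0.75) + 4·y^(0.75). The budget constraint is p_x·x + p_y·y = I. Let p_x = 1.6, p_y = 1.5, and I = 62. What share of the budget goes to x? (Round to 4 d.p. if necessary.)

MRS = MU_x/MU_y = (5/4)·(y/x)^(0.25). Set equal to p_x/p_y.
Solve for the ratio: y/x = [(4/5)·p_x/p_y]^(4).
Substitute y = (y/x)·x into the budget: x* = I/(p_x + p_y·(y/x)).
Numerically y/x = 0.530243, so x* = 62/(1.6 + 1.5·0.530243) = 25.8833 and y* = 0.530243·25.8833 = 13.7245.
Expenditure on x: 1.6·25.8833 = 41.4133; share = 0.668.

share on x = 0.668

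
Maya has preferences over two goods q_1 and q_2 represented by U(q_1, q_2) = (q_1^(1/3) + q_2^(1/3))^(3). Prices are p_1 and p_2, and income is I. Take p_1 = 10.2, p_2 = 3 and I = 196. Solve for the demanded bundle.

MRS = MU_q_1/MU_q_2 = (q_2/q_1)^(2/3). Set equal to p_1/p_2.
Solve for the ratio: q_2/q_1 = [p_1/p_2]^(1.5).
With the ratio pinned down, the budget gives q_1* = I/(p_1 + p_2·(q_2/q_1)) and q_2* = (q_2/q_1)·q_1*.
Numerically q_2/q_1 = 6.26929, so q_1* = 196/(10.2 + 3·6.26929) = 6.7568 and q_2* = 6.26929·6.7568 = 42.3603.

q_1* = 6.7568, q_2* = 42.3603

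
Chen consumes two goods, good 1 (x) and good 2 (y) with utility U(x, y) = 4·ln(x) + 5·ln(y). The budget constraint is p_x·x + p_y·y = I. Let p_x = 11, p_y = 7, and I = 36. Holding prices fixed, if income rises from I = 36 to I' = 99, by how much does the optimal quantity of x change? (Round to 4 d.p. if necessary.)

Tangency: MRS = (4/5)·y/x = p_x/p_y.
So 4·p_y·y = 5·p_x·x; combined with the budget, a share 4/9 of income goes to x.
Demand: x*(p_x,p_y,I) = 4/9·I/p_x and y* = 5/9·I/p_y.
At p_x=11, p_y=7, I=36: x* = 4/9·36/11 = 1.4545.
At I' = 99: x* = 4. Change: 4 − 1.4545 = 2.5455.

Δx* = 2.5455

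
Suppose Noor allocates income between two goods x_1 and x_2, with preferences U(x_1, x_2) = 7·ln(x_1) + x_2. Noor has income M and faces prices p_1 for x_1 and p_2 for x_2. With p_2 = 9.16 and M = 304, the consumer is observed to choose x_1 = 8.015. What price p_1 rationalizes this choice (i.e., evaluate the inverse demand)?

Set MRS = p_1/p_2: (7/x_1)/1 = p_1/p_2.
So x_1*(p_1,p_2) = 7·p_2/p_1, independent of income; and x_2* = (M − 7·p_2)/p_2.
Set x_1* = 8.015 in the demand function and solve for p_1: p_1 = 8.

p_1 = 8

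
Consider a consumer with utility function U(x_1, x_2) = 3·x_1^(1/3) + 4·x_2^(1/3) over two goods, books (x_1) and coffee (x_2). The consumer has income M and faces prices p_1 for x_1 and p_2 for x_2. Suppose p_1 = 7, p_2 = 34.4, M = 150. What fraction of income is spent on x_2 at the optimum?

share on x_2 = 0.4099

From the CES first-order condition, (3/4)·(x_2/x_1)^(2/3) = p_1/p_2.
Solve for the ratio: x_2/x_1 = [(4/3)·p_1/p_2]^(1.5).
Substitute x_2 = (x_2/x_1)·x_1 into the budget: x_1* = M/(p_1 + p_2·(x_2/x_1)).
Numerically x_2/x_1 = 0.141325, so x_1* = 150/(7 + 34.4·0.141325) = 12.6459 and x_2* = 0.141325·12.6459 = 1.7872.
Expenditure on x_2: 34.4·1.7872 = 61.4788; share = 0.4099.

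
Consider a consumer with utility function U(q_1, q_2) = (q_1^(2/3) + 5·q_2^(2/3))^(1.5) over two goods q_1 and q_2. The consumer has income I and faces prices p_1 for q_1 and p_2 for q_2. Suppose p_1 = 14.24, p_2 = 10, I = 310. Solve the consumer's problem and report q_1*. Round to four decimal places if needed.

q_1* = 0.0855

MU_q_1 ∝ q_1^(-1/3), MU_q_2 ∝ 5·q_2^(-1/3), so MRS = (1/5)·(q_2/q_1)^(1/3) = p_1/p_2.
Solve for the ratio: q_2/q_1 = [5·p_1/p_2]^(3).
Substitute q_2 = (q_2/q_1)·q_1 into the budget: q_1* = I/(p_1 + p_2·(q_2/q_1)).
Numerically q_2/q_1 = 360.944128, so q_1* = 310/(14.24 + 10·360.944128) = 0.0855.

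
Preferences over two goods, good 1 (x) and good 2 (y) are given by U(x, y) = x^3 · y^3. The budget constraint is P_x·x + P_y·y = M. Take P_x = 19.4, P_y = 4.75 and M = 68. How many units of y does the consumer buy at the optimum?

Tangency: MRS = y/x = P_x/P_y.
So 3·P_y·y = 3·P_x·x; combined with the budget, a share 0.5 of income goes to x.
Demand: x*(P_x,P_y,M) = 0.5·M/P_x and y* = 0.5·M/P_y.
At P_x=19.4, P_y=4.75, M=68: y* = 0.5·68/4.75 = 7.1579.

y* = 7.1579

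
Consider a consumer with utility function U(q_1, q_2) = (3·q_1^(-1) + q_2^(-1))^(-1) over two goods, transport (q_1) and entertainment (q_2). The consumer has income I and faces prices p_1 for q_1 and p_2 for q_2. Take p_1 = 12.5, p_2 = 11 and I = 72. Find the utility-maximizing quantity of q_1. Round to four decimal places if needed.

q_1* = 3.7364

Numerically q_2/q_1 = 0.615457, so q_1* = 72/(12.5 + 11·0.615457) = 3.7364.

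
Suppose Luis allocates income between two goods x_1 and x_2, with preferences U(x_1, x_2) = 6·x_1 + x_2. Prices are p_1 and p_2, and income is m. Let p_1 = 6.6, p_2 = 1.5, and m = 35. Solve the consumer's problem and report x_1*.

x_1* = 5.303

Perfect substitutes: compare marginal utility per dollar. 6/p_1 vs 1/p_2 → 0.9091 vs 0.6667.
x_1 gives more utility per dollar, so spend all income on x_1: x_1* = m/p_1, x_2* = 0.
Numerically: x_1* = 5.303, x_2* = 0.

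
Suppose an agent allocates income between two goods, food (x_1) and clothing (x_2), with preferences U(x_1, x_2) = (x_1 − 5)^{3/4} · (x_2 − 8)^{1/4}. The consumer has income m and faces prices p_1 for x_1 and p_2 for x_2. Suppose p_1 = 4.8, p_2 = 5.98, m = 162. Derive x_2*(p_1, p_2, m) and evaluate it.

This is Cobb-Douglas in (x_1−5, x_2−8): tangency gives 0.75·p_2·(x_2−8) = 0.25·p_1·(x_1−5).
After buying the subsistence bundle (5, 8), a share 0.75 of the remaining income goes to x_1: x_1* = 5 + 0.75·(m − 5p_1 − 8p_2)/p_1.
Discretionary income = 162 − 5·4.8 − 8·5.98 = 90.16; x_2* = 8 + 0.25·90.16/5.98 = 11.7692.

x_2* = 11.7692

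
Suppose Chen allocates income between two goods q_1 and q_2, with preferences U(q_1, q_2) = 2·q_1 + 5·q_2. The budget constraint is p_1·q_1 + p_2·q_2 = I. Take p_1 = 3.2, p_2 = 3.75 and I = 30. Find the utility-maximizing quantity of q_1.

q_2 gives more utility per dollar, so spend all income on q_2: q_2* = I/p_2, q_1* = 0.
Numerically: q_1* = 0, q_2* = 8.

q_1* = 0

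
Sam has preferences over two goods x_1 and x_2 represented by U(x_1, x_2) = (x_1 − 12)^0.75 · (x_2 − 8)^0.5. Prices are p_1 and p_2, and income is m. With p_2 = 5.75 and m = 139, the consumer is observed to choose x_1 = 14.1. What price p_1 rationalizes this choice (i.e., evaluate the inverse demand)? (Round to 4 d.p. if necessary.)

p_1 = 6

This is Cobb-Douglas in (x_1−12, x_2−8): tangency gives 0.75·p_2·(x_2−8) = 0.5·p_1·(x_1−12).
After buying the subsistence bundle (12, 8), a share 0.6 of the remaining income goes to x_1: x_1* = 12 + 0.6·(m − 12p_1 − 8p_2)/p_1.
Set x_1* = 14.1 in the demand function and solve for p_1: p_1 = 6.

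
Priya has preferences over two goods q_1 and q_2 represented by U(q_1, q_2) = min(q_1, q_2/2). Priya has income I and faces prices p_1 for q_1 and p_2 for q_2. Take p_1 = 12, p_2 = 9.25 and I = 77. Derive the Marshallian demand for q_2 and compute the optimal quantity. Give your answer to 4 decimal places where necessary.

Demand: q_1*(p_1,p_2,I) = I/(p_1 + 2·p_2), q_2* = 2·I/(p_1 + 2·p_2).
Here 12 + 2·9.25 = 30.5, giving q_2* = 5.0492.

q_2* = 5.0492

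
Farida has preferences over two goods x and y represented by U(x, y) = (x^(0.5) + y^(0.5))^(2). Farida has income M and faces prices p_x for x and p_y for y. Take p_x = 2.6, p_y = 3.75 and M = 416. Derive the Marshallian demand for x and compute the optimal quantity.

MU_x ∝ x^(-0.5), MU_y ∝ y^(-0.5), so MRS = (y/x)^(0.5) = p_x/p_y.
Solve for the ratio: y/x = [p_x/p_y]^(2).
With the ratio pinned down, the budget gives x* = M/(p_x + p_y·(y/x)) and y* = (y/x)·x*.
Numerically y/x = 0.480711, so x* = 416/(2.6 + 3.75·0.480711) = 94.4882.

x* = 94.4882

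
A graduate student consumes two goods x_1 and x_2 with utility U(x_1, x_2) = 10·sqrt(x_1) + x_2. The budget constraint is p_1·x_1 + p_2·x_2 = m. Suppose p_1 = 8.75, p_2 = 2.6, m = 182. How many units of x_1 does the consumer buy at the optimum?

x_1* = 2.2073

Utility is quasi-linear in x_2; the FOC for x_1 is 5/√x_1 = p_1/p_2.
Thus x_1* = (5·p_2/p_1)² — independent of m — with the rest of income spent on x_2.
Plugging in: x_1* = (5·2.6/8.75)² = 2.2073.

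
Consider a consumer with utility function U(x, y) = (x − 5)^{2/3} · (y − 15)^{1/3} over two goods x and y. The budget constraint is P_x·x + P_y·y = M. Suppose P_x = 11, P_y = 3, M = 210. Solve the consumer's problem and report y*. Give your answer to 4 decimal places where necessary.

Discretionary income = 210 − 5·11 − 15·3 = 110; y* = 15 + 1/3·110/3 = 27.2222.

y* = 27.2222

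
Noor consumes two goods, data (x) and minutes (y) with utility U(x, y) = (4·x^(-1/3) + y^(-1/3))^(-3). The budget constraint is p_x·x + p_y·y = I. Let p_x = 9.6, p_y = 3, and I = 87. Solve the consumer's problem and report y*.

y* = 6.0632

With the ratio pinned down, the budget gives x* = I/(p_x + p_y·(y/x)) and y* = (y/x)·x*.
Numerically y/x = 0.845897, so x* = 87/(9.6 + 3·0.845897) = 7.1678 and y* = 0.845897·7.1678 = 6.0632.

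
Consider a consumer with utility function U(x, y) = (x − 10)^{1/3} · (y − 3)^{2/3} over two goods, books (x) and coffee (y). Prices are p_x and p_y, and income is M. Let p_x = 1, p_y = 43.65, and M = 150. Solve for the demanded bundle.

Let x' = x−10, y' = y−3. MRS = (1/2)·y'/x' = p_x/p_y.
After buying the subsistence bundle (10, 3), a share 1/3 of the remaining income goes to x: x* = 10 + 1/3·(M − 10p_x − 3p_y)/p_x.
Discretionary income = 150 − 10·1 − 3·43.65 = 9.05; x* = 10 + 1/3·9.05/1 = 13.0167; y* = 3 + 2/3·9.05/43.65 = 3.1382.

x* = 13.0167, y* = 3.1382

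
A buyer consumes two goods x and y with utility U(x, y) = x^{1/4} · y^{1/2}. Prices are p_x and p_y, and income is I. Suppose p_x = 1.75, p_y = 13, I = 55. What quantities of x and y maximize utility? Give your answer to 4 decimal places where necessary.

x* = 10.4762, y* = 2.8205

Demand: x*(p_x,p_y,I) = 1/3·I/p_x and y* = 2/3·I/p_y.
At p_x=1.75, p_y=13, I=55: x* = 1/3·55/1.75 = 10.4762, y* = 2.8205.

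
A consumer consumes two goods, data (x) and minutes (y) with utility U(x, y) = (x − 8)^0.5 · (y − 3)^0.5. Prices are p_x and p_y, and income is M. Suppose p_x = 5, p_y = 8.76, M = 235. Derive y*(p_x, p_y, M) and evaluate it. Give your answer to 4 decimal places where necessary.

This is Cobb-Douglas in (x−8, y−3): tangency gives 0.5·p_y·(y−3) = 0.5·p_x·(x−8).
Substituting into the budget: x* = 8 + 0.5·(M − 8·p_x − 3·p_y)/p_x, and y* = 3 + 0.5·(…)/p_y.
Discretionary income = 235 − 8·5 − 3·8.76 = 168.72; y* = 3 + 0.5·168.72/8.76 = 12.6301.

y* = 12.6301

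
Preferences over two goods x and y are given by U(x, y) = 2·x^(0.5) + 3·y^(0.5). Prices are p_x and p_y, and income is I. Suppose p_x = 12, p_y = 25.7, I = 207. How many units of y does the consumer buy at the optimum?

From the CES first-order condition, (2/3)·(y/x)^(0.5) = p_x/p_y.
Solve for the ratio: y/x = [(3/2)·p_x/p_y]^(2).
With the ratio pinned down, the budget gives x* = I/(p_x + p_y·(y/x)) and y* = (y/x)·x*.
Numerically y/x = 0.490545, so x* = 207/(12 + 25.7·0.490545) = 8.4122 and y* = 0.490545·8.4122 = 4.1266.

y* = 4.1266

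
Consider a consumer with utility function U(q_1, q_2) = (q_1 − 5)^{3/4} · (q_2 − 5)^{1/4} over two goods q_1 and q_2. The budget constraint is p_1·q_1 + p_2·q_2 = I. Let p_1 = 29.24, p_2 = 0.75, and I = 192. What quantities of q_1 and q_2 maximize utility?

q_1* = 6.0786, q_2* = 19.0167

After buying the subsistence bundle (5, 5), a share 0.75 of the remaining income goes to q_1: q_1* = 5 + 0.75·(I − 5p_1 − 5p_2)/p_1.
Discretionary income = 192 − 5·29.24 − 5·0.75 = 42.05; q_1* = 5 + 0.75·42.05/29.24 = 6.0786; q_2* = 5 + 0.25·42.05/0.75 = 19.0167.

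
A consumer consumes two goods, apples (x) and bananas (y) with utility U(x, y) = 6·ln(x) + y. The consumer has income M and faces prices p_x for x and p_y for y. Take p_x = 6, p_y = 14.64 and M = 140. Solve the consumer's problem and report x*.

MU_x = 6/x, MU_y = 1. Tangency: 6/x = p_x/p_y.
So x*(p_x,p_y) = 6·p_y/p_x, independent of income; and y* = (M − 6·p_y)/p_y.
At the given prices: x* = 6·14.64/6 = 14.64.

x* = 14.64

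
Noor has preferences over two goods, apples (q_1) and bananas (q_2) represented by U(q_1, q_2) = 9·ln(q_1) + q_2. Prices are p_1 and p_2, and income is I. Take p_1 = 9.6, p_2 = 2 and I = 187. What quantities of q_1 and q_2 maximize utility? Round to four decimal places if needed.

At the given prices: q_1* = 9·2/9.6 = 1.875, and q_2* = 84.5.

q_1* = 1.875, q_2* = 84.5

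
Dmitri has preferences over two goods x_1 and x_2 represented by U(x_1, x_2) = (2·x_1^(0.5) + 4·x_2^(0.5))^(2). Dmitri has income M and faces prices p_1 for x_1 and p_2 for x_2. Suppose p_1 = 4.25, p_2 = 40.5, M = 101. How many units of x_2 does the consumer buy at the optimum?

x_2* = 0.7373

MRS = MU_x_1/MU_x_2 = (1/2)·(x_2/x_1)^(0.5). Set equal to p_1/p_2.
Solve for the ratio: x_2/x_1 = [2·p_1/p_2]^(2).
Substitute x_2 = (x_2/x_1)·x_1 into the budget: x_1* = M/(p_1 + p_2·(x_2/x_1)).
Numerically x_2/x_1 = 0.044048, so x_1* = 101/(4.25 + 40.5·0.044048) = 16.7386 and x_2* = 0.044048·16.7386 = 0.7373.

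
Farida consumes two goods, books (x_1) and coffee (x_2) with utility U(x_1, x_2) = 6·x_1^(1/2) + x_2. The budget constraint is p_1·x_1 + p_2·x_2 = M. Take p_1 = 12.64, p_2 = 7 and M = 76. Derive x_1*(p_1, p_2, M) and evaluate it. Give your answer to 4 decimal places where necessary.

x_1* = 2.7602

MU_x_1 = 3/√x_1, MU_x_2 = 1. Tangency: 3/√x_1 = p_1/p_2.
Solve: √x_1 = 3·p_2/p_1, so x_1*(p_1,p_2) = (3·p_2/p_1)², and x_2* = (M − p_1·x_1*)/p_2.
Plugging in: x_1* = (3·7/12.64)² = 2.7602.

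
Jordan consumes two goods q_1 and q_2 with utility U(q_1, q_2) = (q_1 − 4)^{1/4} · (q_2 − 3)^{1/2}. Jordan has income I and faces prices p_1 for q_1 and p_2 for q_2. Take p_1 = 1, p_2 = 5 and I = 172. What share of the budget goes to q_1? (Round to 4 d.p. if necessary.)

share on q_1 = 0.3198

MRS = (1/2)·(q_2−3)/(q_1−4). Tangency with p_1/p_2 gives q_2−3 = 2·(p_1/p_2)·(q_1−4).
Substituting into the budget: q_1* = 4 + 1/3·(I − 4·p_1 − 3·p_2)/p_1, and q_2* = 3 + 2/3·(…)/p_2.
Discretionary income = 172 − 4·1 − 3·5 = 153; q_1* = 4 + 1/3·153/1 = 55; q_2* = 3 + 2/3·153/5 = 23.4.
Expenditure on q_1: 1·55 = 55; share = 0.3198.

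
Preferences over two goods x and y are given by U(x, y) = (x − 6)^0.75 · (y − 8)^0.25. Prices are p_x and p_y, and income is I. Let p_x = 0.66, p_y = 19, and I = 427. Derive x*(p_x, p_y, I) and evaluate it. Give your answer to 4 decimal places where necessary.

This is Cobb-Douglas in (x−6, y−8): tangency gives 0.75·p_y·(y−8) = 0.25·p_x·(x−6).
After buying the subsistence bundle (6, 8), a share 0.75 of the remaining income goes to x: x* = 6 + 0.75·(I − 6p_x − 8p_y)/p_x.
Discretionary income = 427 − 6·0.66 − 8·19 = 271.04; x* = 6 + 0.75·271.04/0.66 = 314.

x* = 314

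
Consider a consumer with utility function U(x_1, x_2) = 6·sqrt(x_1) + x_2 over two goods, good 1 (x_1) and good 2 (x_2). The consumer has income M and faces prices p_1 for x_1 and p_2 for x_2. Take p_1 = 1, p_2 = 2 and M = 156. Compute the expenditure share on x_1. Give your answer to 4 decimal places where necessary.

share on x_1 = 0.2308

Utility is quasi-linear in x_2; the FOC for x_1 is 3/√x_1 = p_1/p_2.
Thus x_1* = (3·p_2/p_1)² — independent of M — with the rest of income spent on x_2.
Plugging in: x_1* = (3·2/1)² = 36, x_2* = 60.
Expenditure on x_1: 1·36 = 36; share = 0.2308.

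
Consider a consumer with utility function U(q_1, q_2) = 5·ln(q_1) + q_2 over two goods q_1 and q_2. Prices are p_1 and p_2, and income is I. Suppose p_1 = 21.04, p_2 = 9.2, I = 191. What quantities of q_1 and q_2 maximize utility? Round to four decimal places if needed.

MU_q_1 = 5/q_1, MU_q_2 = 1. Tangency: 5/q_1 = p_1/p_2.
So q_1*(p_1,p_2) = 5·p_2/p_1, independent of income; and q_2* = (I − 5·p_2)/p_2.
At the given prices: q_1* = 5·9.2/21.04 = 2.1863, and q_2* = 15.7609.

q_1* = 2.1863, q_2* = 15.7609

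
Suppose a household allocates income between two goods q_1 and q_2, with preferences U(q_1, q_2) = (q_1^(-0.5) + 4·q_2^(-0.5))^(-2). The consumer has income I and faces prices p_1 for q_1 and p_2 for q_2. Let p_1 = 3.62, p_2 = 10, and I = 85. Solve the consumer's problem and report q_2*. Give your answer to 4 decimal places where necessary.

MRS = MU_q_1/MU_q_2 = (1/4)·(q_2/q_1)^(1.5). Set equal to p_1/p_2.
Hence q_2/q_1 = (4·p_1/p_2)^(1/(1.5)), i.e. raised to the 2/3 power.
Substitute q_2 = (q_2/q_1)·q_1 into the budget: q_1* = I/(p_1 + p_2·(q_2/q_1)).
Numerically q_2/q_1 = 1.279909, so q_1* = 85/(3.62 + 10·1.279909) = 5.1769 and q_2* = 1.279909·5.1769 = 6.626.

q_2* = 6.626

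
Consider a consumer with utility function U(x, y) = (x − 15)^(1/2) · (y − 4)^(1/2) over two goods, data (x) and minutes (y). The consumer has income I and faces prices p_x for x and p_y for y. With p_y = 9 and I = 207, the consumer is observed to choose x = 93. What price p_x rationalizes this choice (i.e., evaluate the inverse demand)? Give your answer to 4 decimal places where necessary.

p_x = 1

This is Cobb-Douglas in (x−15, y−4): tangency gives 0.5·p_y·(y−4) = 0.5·p_x·(x−15).
After buying the subsistence bundle (15, 4), a share 0.5 of the remaining income goes to x: x* = 15 + 0.5·(I − 15p_x − 4p_y)/p_x.
Set x* = 93 in the demand function and solve for p_x: p_x = 1.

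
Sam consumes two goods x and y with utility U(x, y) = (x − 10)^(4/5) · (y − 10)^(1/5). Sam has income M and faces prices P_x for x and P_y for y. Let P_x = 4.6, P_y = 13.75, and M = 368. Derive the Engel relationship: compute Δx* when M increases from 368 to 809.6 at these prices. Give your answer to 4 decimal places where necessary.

After buying the subsistence bundle (10, 10), a share 0.8 of the remaining income goes to x: x* = 10 + 0.8·(M − 10P_x − 10P_y)/P_x.
Discretionary income = 368 − 10·4.6 − 10·13.75 = 184.5; x* = 10 + 0.8·184.5/4.6 = 42.087.
At M' = 809.6: x* = 118.887. Change: 118.887 − 42.087 = 76.8.

Δx* = 76.8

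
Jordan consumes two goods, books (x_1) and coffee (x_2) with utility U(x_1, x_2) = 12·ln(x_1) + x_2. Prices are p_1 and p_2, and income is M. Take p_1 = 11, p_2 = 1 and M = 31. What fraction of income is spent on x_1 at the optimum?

share on x_1 = 0.3871

MU_x_1 = 12/x_1, MU_x_2 = 1. Tangency: 12/x_1 = p_1/p_2.
So x_1*(p_1,p_2) = 12·p_2/p_1, independent of income; and x_2* = (M − 12·p_2)/p_2.
At the given prices: x_1* = 12·1/11 = 1.0909, and x_2* = 19.
Expenditure on x_1: 11·1.0909 = 12; share = 0.3871.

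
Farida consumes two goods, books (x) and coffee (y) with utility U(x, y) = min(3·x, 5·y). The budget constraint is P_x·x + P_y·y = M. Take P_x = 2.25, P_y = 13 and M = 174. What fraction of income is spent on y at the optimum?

With perfect complements, no substitution: consume in ratio x:y = 5:3.
Budget: P_x·x + P_y·(3/5)·x = M, so (5·P_x + 3·P_y)·x = 5·M.
Demand: x*(P_x,P_y,M) = 5·M/(5·P_x + 3·P_y), y* = 3·M/(5·P_x + 3·P_y).
Here 5·2.25 + 3·13 = 50.25, giving x* = 17.3134 and y* = 10.3881.
Expenditure on y: 13·10.3881 = 135.0448; share = 0.7761.

share on y = 0.7761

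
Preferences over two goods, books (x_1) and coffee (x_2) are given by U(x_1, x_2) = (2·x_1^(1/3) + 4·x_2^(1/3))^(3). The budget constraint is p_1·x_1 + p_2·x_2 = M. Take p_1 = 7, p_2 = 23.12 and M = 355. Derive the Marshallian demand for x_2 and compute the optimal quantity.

MU_x_1 ∝ 2·x_1^(-2/3), MU_x_2 ∝ 4·x_2^(-2/3), so MRS = (1/2)·(x_2/x_1)^(2/3) = p_1/p_2.
Solve for the ratio: x_2/x_1 = [2·p_1/p_2]^(1.5).
With the ratio pinned down, the budget gives x_1* = M/(p_1 + p_2·(x_2/x_1)) and x_2* = (x_2/x_1)·x_1*.
Numerically x_2/x_1 = 0.471205, so x_1* = 355/(7 + 23.12·0.471205) = 19.8388 and x_2* = 0.471205·19.8388 = 9.3481.

x_2* = 9.3481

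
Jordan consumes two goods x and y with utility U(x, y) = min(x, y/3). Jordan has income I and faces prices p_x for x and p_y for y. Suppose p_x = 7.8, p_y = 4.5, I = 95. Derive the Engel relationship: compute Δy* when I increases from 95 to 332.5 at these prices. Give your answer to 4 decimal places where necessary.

Leontief preferences: the optimum is at the kink where x/1 = y/3, i.e. y = 3·x.
Budget: p_x·x + p_y·3·x = I, so (p_x + 3·p_y)·x = I.
Demand: x*(p_x,p_y,I) = I/(p_x + 3·p_y), y* = 3·I/(p_x + 3·p_y).
Here 7.8 + 3·4.5 = 21.3, giving y* = 13.3803.
At I' = 332.5: y* = 46.831. Change: 46.831 − 13.3803 = 33.4507.

Δy* = 33.4507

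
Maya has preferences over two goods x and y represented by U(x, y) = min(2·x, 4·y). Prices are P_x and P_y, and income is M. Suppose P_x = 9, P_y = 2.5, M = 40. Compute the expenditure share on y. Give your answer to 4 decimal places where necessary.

share on y = 0.122

With perfect complements, no substitution: consume in ratio x:y = 4:2.
Budget: P_x·x + P_y·(1/2)·x = M, so (4·P_x + 2·P_y)·x = 4·M.
Demand: x*(P_x,P_y,M) = 4·M/(4·P_x + 2·P_y), y* = 2·M/(4·P_x + 2·P_y).
Here 4·9 + 2·2.5 = 41, giving x* = 3.9024 and y* = 1.9512.
Expenditure on y: 2.5·1.9512 = 4.878; share = 0.122.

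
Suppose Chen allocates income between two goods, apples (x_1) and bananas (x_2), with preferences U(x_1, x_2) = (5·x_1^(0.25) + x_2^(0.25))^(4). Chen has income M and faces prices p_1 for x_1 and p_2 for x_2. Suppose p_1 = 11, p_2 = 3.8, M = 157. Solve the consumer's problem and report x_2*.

x_2* = 5.903

From the CES first-order condition, 5·(x_2/x_1)^(0.75) = p_1/p_2.
Solve for the ratio: x_2/x_1 = [(1/5)·p_1/p_2]^(4/3).
Substitute x_2 = (x_2/x_1)·x_1 into the budget: x_1* = M/(p_1 + p_2·(x_2/x_1)).
Numerically x_2/x_1 = 0.482524, so x_1* = 157/(11 + 3.8·0.482524) = 12.2335 and x_2* = 0.482524·12.2335 = 5.903.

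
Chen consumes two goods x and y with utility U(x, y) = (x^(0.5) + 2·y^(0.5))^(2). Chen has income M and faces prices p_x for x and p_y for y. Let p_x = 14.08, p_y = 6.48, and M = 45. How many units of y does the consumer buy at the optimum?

With the ratio pinned down, the budget gives x* = M/(p_x + p_y·(y/x)) and y* = (y/x)·x*.
Numerically y/x = 18.884926, so x* = 45/(14.08 + 6.48·18.884926) = 0.3298 and y* = 18.884926·0.3298 = 6.2279.

y* = 6.2279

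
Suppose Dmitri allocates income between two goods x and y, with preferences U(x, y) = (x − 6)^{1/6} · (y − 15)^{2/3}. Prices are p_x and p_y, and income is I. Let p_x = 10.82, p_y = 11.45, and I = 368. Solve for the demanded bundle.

Let x' = x−6, y' = y−15. MRS = (1/4)·y'/x' = p_x/p_y.
Substituting into the budget: x* = 6 + 0.2·(I − 6·p_x − 15·p_y)/p_x, and y* = 15 + 0.8·(…)/p_y.
Discretionary income = 368 − 6·10.82 − 15·11.45 = 131.33; x* = 6 + 0.2·131.33/10.82 = 8.4275; y* = 15 + 0.8·131.33/11.45 = 24.1759.

x* = 8.4275, y* = 24.1759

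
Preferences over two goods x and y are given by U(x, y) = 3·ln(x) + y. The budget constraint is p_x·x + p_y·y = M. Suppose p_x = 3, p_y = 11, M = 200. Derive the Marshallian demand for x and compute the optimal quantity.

x* = 11

Set MRS = p_x/p_y: (3/x)/1 = p_x/p_y.
So x*(p_x,p_y) = 3·p_y/p_x, independent of income; and y* = (M − 3·p_y)/p_y.
At the given prices: x* = 3·11/3 = 11.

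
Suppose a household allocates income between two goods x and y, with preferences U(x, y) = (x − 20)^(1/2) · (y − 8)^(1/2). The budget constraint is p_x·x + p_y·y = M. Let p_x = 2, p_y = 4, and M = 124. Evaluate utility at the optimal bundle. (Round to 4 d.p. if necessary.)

V = 9.1924

Let x' = x−20, y' = y−8. MRS = y'/x' = p_x/p_y.
Substituting into the budget: x* = 20 + 0.5·(M − 20·p_x − 8·p_y)/p_x, and y* = 8 + 0.5·(…)/p_y.
Discretionary income = 124 − 20·2 − 8·4 = 52; x* = 20 + 0.5·52/2 = 33; y* = 8 + 0.5·52/4 = 14.5.
Utility at the optimum: U(33, 14.5) = 9.1924.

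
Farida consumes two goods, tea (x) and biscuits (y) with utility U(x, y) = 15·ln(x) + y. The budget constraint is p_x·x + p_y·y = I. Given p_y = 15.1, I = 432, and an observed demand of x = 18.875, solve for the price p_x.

Set MRS = p_x/p_y: (15/x)/1 = p_x/p_y.
So x*(p_x,p_y) = 15·p_y/p_x, independent of income; and y* = (I − 15·p_y)/p_y.
Set x* = 18.875 in the demand function and solve for p_x: p_x = 12.

p_x = 12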